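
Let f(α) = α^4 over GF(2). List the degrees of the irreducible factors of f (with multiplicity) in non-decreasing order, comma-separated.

Roots in GF(2): f(0) = 0 → root; f(1) = 1.
Linear factors from roots: (α).
Complete factorization: f(α) = (α)^4.
Factor degrees with multiplicity: 1 + 1 + 1 + 1 = 4.

1, 1, 1, 1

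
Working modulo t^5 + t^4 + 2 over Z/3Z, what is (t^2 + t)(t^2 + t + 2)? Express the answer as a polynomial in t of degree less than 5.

t^4 + 2t^3 + 2t

Multiply in Z/3Z[t]: (t^2 + t)·(t^2 + t + 2) = t^4 + 2t^3 + 2t.
Reduced: t^4 + 2t^3 + 2t.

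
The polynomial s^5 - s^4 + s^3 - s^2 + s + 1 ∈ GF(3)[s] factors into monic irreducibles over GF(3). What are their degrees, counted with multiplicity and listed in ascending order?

Write h(s) = s^5 - s^4 + s^3 - s^2 + s + 1.
Roots in GF(3): h(0) = 1; h(1) = 2; h(2) = 2.
Complete factorization: h(s) = (s^2 + s - 1)·(s^3 + s^2 + s - 1).
Factor degrees with multiplicity: 2 + 3 = 5.

2, 3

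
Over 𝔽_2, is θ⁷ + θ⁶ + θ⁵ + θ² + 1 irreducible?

Yes

Write g(θ) = θ⁷ + θ⁶ + θ⁵ + θ² + 1.
Check for roots in 𝔽_2: g(0) = 1; g(1) = 1.
No roots, so no linear factors.
Monic irreducibles of degree 2 over GF(2): θ² + θ + 1.
None of them divide g (all give nonzero remainder).
Monic irreducibles of degree 3 over GF(2): θ³ + θ + 1, θ³ + θ² + 1.
None of them divide g (all give nonzero remainder).
No irreducible factor of degree ≤ 3 exists, so g is irreducible over GF(2).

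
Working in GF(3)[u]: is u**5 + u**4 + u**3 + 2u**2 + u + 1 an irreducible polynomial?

Yes

Write h(u) = u**5 + u**4 + u**3 + 2u**2 + u + 1.
Check for roots in GF(3): h(0) = 1; h(1) = 1; h(2) = 1.
No roots, so no linear factors.
Monic irreducibles of degree 2 over GF(3): u**2 + 1, u**2 + u + 2, u**2 + 2u + 2.
None of them divide h (all give nonzero remainder).
No irreducible factor of degree ≤ 2 exists, so h is irreducible over GF(3).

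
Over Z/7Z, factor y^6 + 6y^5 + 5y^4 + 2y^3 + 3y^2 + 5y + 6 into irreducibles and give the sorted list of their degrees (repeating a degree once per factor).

1, 1, 2, 2

Write f(y) = y^6 + 6y^5 + 5y^4 + 2y^3 + 3y^2 + 5y + 6.
Linear factors from roots: (y + 6), (y + 2).
Complete factorization: f(y) = (y + 2)·(y + 6)·(y^2 + y + 4)·(y^2 + 4y + 1).
Factor degrees with multiplicity: 1 + 1 + 2 + 2 = 6.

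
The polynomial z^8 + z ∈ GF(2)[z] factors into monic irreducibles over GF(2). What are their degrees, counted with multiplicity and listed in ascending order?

1, 1, 3, 3

Write f(z) = z^8 + z.
Roots in GF(2): f(0) = 0 → root; f(1) = 0 → root.
Linear factors from roots: (z), (z + 1).
Complete factorization: f(z) = (z)·(z + 1)·(z^3 + z + 1)·(z^3 + z^2 + 1).
Factor degrees with multiplicity: 1 + 1 + 3 + 3 = 8.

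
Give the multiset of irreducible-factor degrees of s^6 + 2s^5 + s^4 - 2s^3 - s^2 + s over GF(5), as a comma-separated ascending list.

Write g(s) = s^6 + 2s^5 + s^4 - 2s^3 - s^2 + s.
Roots in GF(5): g(0) = 0 → root; g(1) = 2; g(2) = 1; g(3) = 1; g(4) = 0 → root.
Linear factors from roots: (s), (s + 1).
Complete factorization: g(s) = (s)·(s + 1)·(s^2 - 2)·(s^2 + s + 2).
Factor degrees with multiplicity: 1 + 1 + 2 + 2 = 6.

1, 1, 2, 2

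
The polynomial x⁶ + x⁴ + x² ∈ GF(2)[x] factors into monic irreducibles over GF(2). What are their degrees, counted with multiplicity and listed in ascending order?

1, 1, 2, 2

Write g(x) = x⁶ + x⁴ + x².
Roots in GF(2): g(0) = 0 → root; g(1) = 1.
Linear factors from roots: (x).
Complete factorization: g(x) = (x)^2·(x² + x + 1)^2.
Factor degrees with multiplicity: 1 + 1 + 2 + 2 = 6.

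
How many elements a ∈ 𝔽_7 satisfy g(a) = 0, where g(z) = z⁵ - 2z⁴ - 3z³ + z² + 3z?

4

Evaluate at each of the 7 elements of 𝔽_7:
g(0) = 0 → root; g(1) = 0 → root; g(2) = 0 → root; g(3) = 4; g(4) = 5; g(5) = 0 → root; g(6) = 5.
Roots: {0, 1, 2, 5}.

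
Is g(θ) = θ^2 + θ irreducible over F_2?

No

Check for roots in F_2: g(0) = 0 → root; g(1) = 0 → root.
g(0) = 0, so (θ) divides g(θ); g is reducible.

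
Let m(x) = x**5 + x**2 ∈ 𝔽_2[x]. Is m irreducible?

Check for roots in 𝔽_2: m(0) = 0 → root; m(1) = 0 → root.
m(0) = 0, so (x) divides m(x); m is reducible.

No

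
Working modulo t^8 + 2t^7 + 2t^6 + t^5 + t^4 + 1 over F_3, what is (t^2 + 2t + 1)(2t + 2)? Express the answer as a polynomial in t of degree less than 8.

Multiply in F_3[t]: (t^2 + 2t + 1)·(2t + 2) = 2t^3 + 2.
Reduced: 2t^3 + 2.

2t^3 + 2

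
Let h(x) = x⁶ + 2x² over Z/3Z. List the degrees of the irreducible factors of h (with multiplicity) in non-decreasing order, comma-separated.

Roots in Z/3Z: h(0) = 0 → root; h(1) = 0 → root; h(2) = 0 → root.
Linear factors from roots: (x), (x + 2), (x + 1).
Complete factorization: h(x) = (x + 1)·(x + 2)·(x)^2·(x² + 1).
Factor degrees with multiplicity: 1 + 1 + 1 + 1 + 2 = 6.

1, 1, 1, 1, 2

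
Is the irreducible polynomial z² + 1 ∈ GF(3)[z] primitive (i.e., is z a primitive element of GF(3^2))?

Write f(z) = z² + 1.
|GF(3^2)^×| = 3^2 − 1 = 8. Prime factorization: 8 = 2^3.
f is primitive ⇔ z has order 8 in GF(3)[z]/(f), i.e. z^(8/q) ≠ 1 for each prime q | 8.
z^(4) mod f = 1
Since z^(4) = 1, the order of z divides 4 < 8; not primitive.

No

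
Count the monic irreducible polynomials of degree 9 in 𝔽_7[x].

4483696

By the necklace-counting formula, N_7(9) = (1/9) Σ_{d|9} μ(9/d)·7^d.
Divisors of 9: 1, 3, 9; μ(9/d) for each: 0, -1, 1.
Σ = − 7^3 + 7^9 = 40353264.
N = 40353264/9 = 4483696.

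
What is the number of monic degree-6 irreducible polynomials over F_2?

x^(2^6) − x is the product of all monic irreducibles of degree dividing 6; Möbius inversion gives N = (1/6) Σ μ(6/d)·2^d.
Divisors of 6: 1, 2, 3, 6; μ(6/d) for each: 1, -1, -1, 1.
Σ = 2^1 − 2^2 − 2^3 + 2^6 = 54.
N = 54/6 = 9.

9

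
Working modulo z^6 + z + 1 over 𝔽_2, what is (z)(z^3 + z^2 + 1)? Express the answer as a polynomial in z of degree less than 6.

z^4 + z^3 + z

Multiply in 𝔽_2[z]: (z)·(z^3 + z^2 + 1) = z^4 + z^3 + z.
Reduced: z^4 + z^3 + z.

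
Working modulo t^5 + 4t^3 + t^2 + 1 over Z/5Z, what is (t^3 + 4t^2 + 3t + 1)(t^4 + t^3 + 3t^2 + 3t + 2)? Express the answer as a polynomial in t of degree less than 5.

3t^4 + 3t^2 + 4t + 1

Multiply in Z/5Z[t]: (t^3 + 4t^2 + 3t + 1)·(t^4 + t^3 + 3t^2 + 3t + 2) = t^7 + 4t^4 + 4t^3 + 4t + 2.
Reduce using t^5 ≡ t^3 + 4t^2 + 4 (mod t^5 + 4t^3 + t^2 + 1).
Reduced: 3t^4 + 3t^2 + 4t + 1.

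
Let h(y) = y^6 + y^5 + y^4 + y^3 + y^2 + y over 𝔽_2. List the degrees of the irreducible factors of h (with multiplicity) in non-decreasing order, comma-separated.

1, 1, 2, 2

Roots in 𝔽_2: h(0) = 0 → root; h(1) = 0 → root.
Linear factors from roots: (y), (y + 1).
Complete factorization: h(y) = (y)·(y + 1)·(y^2 + y + 1)^2.
Factor degrees with multiplicity: 1 + 1 + 2 + 2 = 6.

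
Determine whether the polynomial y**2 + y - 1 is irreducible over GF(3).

Write f(y) = y**2 + y - 1.
Check for roots in GF(3): f(0) = 2; f(1) = 1; f(2) = 2.
No roots. A degree-2 polynomial over a field with no linear factor is irreducible.

Yes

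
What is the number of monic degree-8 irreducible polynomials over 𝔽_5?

48750

By the necklace-counting formula, N_5(8) = (1/8) Σ_{d|8} μ(8/d)·5^d.
Divisors of 8: 1, 2, 4, 8; μ(8/d) for each: 0, 0, -1, 1.
Σ = − 5^4 + 5^8 = 390000.
N = 390000/8 = 48750.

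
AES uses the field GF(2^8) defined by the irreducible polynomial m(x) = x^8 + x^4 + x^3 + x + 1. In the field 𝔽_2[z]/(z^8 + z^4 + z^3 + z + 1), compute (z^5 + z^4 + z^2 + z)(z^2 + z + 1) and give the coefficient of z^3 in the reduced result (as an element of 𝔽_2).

Multiply in 𝔽_2[z]: (z^5 + z^4 + z^2 + z)·(z^2 + z + 1) = z^7 + z.
Reduced: z^7 + z.

0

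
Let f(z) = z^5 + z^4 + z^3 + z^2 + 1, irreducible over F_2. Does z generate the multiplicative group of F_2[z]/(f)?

|GF(2^5)^×| = 2^5 − 1 = 31. Prime factorization: 31 = 31.
f is primitive ⇔ z has order 31 in GF(2)[z]/(f), i.e. z^(31/q) ≠ 1 for each prime q | 31.
z^(1) mod f = z.
None equal 1, so z has full order 31; f is primitive.

Yes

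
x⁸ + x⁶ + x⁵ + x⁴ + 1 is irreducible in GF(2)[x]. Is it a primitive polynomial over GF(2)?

Yes

Write f(x) = x⁸ + x⁶ + x⁵ + x⁴ + 1.
|GF(2^8)^×| = 2^8 − 1 = 255. Prime factorization: 255 = 3·5·17.
f is primitive ⇔ x has order 255 in GF(2)[x]/(f), i.e. x^(255/q) ≠ 1 for each prime q | 255.
x^(85) mod f = x⁷ + x⁶ + x⁴ + x³ + x + 1.
x^(51) mod f = x⁶ + x³ + x² + 1.
x^(15) mod f = x⁷ + x⁶ + 1.
None equal 1, so x has full order 255; f is primitive.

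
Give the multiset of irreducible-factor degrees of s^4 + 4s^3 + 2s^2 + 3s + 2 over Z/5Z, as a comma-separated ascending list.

4

Write h(s) = s^4 + 4s^3 + 2s^2 + 3s + 2.
Roots in Z/5Z: h(0) = 2; h(1) = 2; h(2) = 4; h(3) = 3; h(4) = 3.
Complete factorization: h(s) = (s^4 + 4s^3 + 2s^2 + 3s + 2).
Factor degrees with multiplicity: 4 = 4.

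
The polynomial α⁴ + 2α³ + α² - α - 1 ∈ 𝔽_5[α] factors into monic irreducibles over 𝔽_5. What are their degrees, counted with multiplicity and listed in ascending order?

Write h(α) = α⁴ + 2α³ + α² - α - 1.
Roots in 𝔽_5: h(0) = 4; h(1) = 2; h(2) = 3; h(3) = 0 → root; h(4) = 0 → root.
Linear factors from roots: (α + 2), (α + 1).
Complete factorization: h(α) = (α + 1)·(α + 2)·(α² - α + 2).
Factor degrees with multiplicity: 1 + 1 + 2 = 4.

1, 1, 2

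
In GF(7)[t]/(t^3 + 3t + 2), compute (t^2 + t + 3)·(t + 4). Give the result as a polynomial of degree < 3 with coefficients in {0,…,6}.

Multiply in GF(7)[t]: (t^2 + t + 3)·(t + 4) = t^3 + 5t^2 + 5.
Reduce using t^3 ≡ 4t + 5 (mod t^3 + 3t + 2).
Reduced: 5t^2 + 4t + 3.

5t^2 + 4t + 3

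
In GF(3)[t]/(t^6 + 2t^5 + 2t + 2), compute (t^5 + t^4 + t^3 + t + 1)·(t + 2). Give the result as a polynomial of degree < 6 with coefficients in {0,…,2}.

Multiply in GF(3)[t]: (t^5 + t^4 + t^3 + t + 1)·(t + 2) = t^6 + 2t^3 + t^2 + 2.
Reduce using t^6 ≡ t^5 + t + 1 (mod t^6 + 2t^5 + 2t + 2).
Reduced: t^5 + 2t^3 + t^2 + t.

t^5 + 2t^3 + t^2 + t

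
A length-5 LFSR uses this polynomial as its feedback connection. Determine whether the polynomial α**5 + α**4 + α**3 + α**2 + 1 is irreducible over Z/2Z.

Write P(α) = α**5 + α**4 + α**3 + α**2 + 1.
Check for roots in Z/2Z: P(0) = 1; P(1) = 1.
No roots, so no linear factors.
Monic irreducibles of degree 2 over GF(2): α**2 + α + 1.
None of them divide P (all give nonzero remainder).
No irreducible factor of degree ≤ 2 exists, so P is irreducible over GF(2).

Yes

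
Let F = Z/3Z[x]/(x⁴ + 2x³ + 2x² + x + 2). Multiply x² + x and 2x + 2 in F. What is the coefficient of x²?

1

Multiply in Z/3Z[x]: (x² + x)·(2x + 2) = 2x³ + x² + 2x.
Reduced: 2x³ + x² + 2x.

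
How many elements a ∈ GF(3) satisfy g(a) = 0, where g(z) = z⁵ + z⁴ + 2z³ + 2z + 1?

1

Evaluate at each of the 3 elements of GF(3):
g(0) = 1; g(1) = 1; g(2) = 0 → root.
Roots: {2}.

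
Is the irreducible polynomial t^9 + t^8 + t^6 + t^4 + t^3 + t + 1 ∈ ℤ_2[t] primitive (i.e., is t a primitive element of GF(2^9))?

Write f(t) = t^9 + t^8 + t^6 + t^4 + t^3 + t + 1.
|GF(2^9)^×| = 2^9 − 1 = 511. Prime factorization: 511 = 7·73.
f is primitive ⇔ t has order 511 in GF(2)[t]/(f), i.e. t^(511/q) ≠ 1 for each prime q | 511.
t^(73) mod f = t^8 + t^5 + t^3 + t.
t^(7) mod f = t^7.
None equal 1, so t has full order 511; f is primitive.

Yes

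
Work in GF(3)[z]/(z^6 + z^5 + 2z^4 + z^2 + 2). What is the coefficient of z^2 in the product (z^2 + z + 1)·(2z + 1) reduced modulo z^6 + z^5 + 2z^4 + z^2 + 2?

Multiply in GF(3)[z]: (z^2 + z + 1)·(2z + 1) = 2z^3 + 1.
Reduced: 2z^3 + 1.

0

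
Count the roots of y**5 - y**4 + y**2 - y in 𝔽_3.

Write P(y) = y**5 - y**4 + y**2 - y.
Evaluate at each of the 3 elements of 𝔽_3:
P(0) = 0 → root; P(1) = 0 → root; P(2) = 0 → root.
Roots: {0, 1, 2}.

3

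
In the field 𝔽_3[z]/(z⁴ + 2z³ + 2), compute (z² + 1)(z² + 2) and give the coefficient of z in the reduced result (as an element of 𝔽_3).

0

Multiply in 𝔽_3[z]: (z² + 1)·(z² + 2) = z⁴ + 2.
Reduce using z⁴ ≡ z³ + 1 (mod z⁴ + 2z³ + 2).
Reduced: z³.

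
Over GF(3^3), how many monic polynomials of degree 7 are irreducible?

Gauss's count: N_{27}(7) = (1/7) Σ_{d|7} μ(7/d)·27^d.
Divisors of 7: 1, 7; μ(7/d) for each: -1, 1.
Σ = − 27^1 + 27^7 = 10460353176.
N = 10460353176/7 = 1494336168.

1494336168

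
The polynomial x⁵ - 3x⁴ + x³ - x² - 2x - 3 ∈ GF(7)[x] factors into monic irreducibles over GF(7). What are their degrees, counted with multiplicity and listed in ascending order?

1, 1, 1, 2

Write h(x) = x⁵ - 3x⁴ + x³ - x² - 2x - 3.
Linear factors from roots: (x - 1), (x + 2), (x + 1).
Complete factorization: h(x) = (x + 1)·(x + 2)·(x - 1)·(x² + 2x - 2).
Factor degrees with multiplicity: 1 + 1 + 1 + 2 = 5.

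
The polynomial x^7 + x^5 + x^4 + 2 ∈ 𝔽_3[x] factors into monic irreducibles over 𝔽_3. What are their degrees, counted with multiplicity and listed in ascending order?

2, 2, 3

Write g(x) = x^7 + x^5 + x^4 + 2.
Roots in 𝔽_3: g(0) = 2; g(1) = 2; g(2) = 1.
Complete factorization: g(x) = (x^2 + 1)·(x^2 + 2x + 2)·(x^3 + x^2 + 2x + 1).
Factor degrees with multiplicity: 2 + 2 + 3 = 7.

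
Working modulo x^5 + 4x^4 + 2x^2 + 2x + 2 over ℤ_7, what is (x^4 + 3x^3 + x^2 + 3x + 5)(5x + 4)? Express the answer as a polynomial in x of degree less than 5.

Multiply in ℤ_7[x]: (x^4 + 3x^3 + x^2 + 3x + 5)·(5x + 4) = 5x^5 + 5x^4 + 3x^3 + 5x^2 + 2x + 6.
Reduce using x^5 ≡ 3x^4 + 5x^2 + 5x + 5 (mod x^5 + 4x^4 + 2x^2 + 2x + 2).
Reduced: 6x^4 + 3x^3 + 2x^2 + 6x + 3.

6x^4 + 3x^3 + 2x^2 + 6x + 3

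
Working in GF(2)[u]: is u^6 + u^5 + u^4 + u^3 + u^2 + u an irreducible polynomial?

Write P(u) = u^6 + u^5 + u^4 + u^3 + u^2 + u.
Check for roots in GF(2): P(0) = 0 → root; P(1) = 0 → root.
P(0) = 0, so (u) divides P(u); P is reducible.

No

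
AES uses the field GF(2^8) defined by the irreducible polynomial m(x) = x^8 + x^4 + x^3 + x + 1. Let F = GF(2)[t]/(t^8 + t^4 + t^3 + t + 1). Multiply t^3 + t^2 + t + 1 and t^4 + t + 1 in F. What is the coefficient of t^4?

Multiply in GF(2)[t]: (t^3 + t^2 + t + 1)·(t^4 + t + 1) = t^7 + t^6 + t^5 + 1.
Reduced: t^7 + t^6 + t^5 + 1.

0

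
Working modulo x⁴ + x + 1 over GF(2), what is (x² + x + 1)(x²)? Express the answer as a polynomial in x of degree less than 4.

x^3 + x^2 + x + 1

Multiply in GF(2)[x]: (x² + x + 1)·(x²) = x⁴ + x³ + x².
Reduce using x⁴ ≡ x + 1 (mod x⁴ + x + 1).
Reduced: x³ + x² + x + 1.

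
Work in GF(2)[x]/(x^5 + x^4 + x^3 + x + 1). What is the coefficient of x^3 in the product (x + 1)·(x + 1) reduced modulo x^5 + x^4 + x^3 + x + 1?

Multiply in GF(2)[x]: (x + 1)·(x + 1) = x^2 + 1.
Reduced: x^2 + 1.

0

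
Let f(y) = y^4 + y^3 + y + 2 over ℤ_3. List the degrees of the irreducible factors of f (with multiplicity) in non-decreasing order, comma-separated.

Roots in ℤ_3: f(0) = 2; f(1) = 2; f(2) = 1.
Complete factorization: f(y) = (y^2 + 1)·(y^2 + y + 2).
Factor degrees with multiplicity: 2 + 2 = 4.

2, 2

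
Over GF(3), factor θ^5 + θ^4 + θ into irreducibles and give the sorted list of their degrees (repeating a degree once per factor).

Write h(θ) = θ^5 + θ^4 + θ.
Roots in GF(3): h(0) = 0 → root; h(1) = 0 → root; h(2) = 2.
Linear factors from roots: (θ), (θ + 2).
Complete factorization: h(θ) = (θ)·(θ + 2)·(θ^3 + 2θ^2 + 2θ + 2).
Factor degrees with multiplicity: 1 + 1 + 3 = 5.

1, 1, 3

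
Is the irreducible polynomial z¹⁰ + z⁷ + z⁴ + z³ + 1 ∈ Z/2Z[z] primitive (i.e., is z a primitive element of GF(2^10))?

No

Write f(z) = z¹⁰ + z⁷ + z⁴ + z³ + 1.
|GF(2^10)^×| = 2^10 − 1 = 1023. Prime factorization: 1023 = 3·11·31.
f is primitive ⇔ z has order 1023 in GF(2)[z]/(f), i.e. z^(1023/q) ≠ 1 for each prime q | 1023.
z^(341) mod f = 1
z^(93) mod f = z⁹ + z⁸ + z⁵ + z³ + z² + z + 1.
z^(33) mod f = z⁹ + z⁸ + z⁶ + z⁵ + z⁴ + z³ + 1.
Since z^(341) = 1, the order of z divides 341 < 1023; not primitive.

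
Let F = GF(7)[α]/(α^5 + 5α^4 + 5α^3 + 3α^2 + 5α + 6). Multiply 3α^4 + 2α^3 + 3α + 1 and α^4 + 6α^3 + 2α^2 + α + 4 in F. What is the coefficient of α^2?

2

Multiply in GF(7)[α]: (3α^4 + 2α^3 + 3α + 1)·(α^4 + 6α^3 + 2α^2 + α + 4) = 3α^8 + 6α^7 + 4α^6 + 3α^5 + 5α^4 + 6α^3 + 5α^2 + 6α + 4.
Reduce using α^5 ≡ 2α^4 + 2α^3 + 4α^2 + 2α + 1 (mod α^5 + 5α^4 + 5α^3 + 3α^2 + 5α + 6).
Reduced: 5α^4 + 5α^3 + 2α^2 + 2α + 6.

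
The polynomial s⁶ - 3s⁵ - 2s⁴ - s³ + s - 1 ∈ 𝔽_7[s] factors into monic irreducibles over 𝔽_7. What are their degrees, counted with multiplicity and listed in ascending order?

1, 2, 3

Write f(s) = s⁶ - 3s⁵ - 2s⁴ - s³ + s - 1.
Linear factors from roots: (s + 2).
Complete factorization: f(s) = (s + 2)·(s² - 3s - 1)·(s³ - 2s² + 3s - 3).
Factor degrees with multiplicity: 1 + 2 + 3 = 6.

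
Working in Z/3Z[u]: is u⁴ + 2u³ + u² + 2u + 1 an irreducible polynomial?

Write P(u) = u⁴ + 2u³ + u² + 2u + 1.
Check for roots in Z/3Z: P(0) = 1; P(1) = 1; P(2) = 2.
No roots, so no linear factors.
Monic irreducibles of degree 2 over GF(3): u² + 1, u² + u + 2, u² + 2u + 2.
None of them divide P (all give nonzero remainder).
No irreducible factor of degree ≤ 2 exists, so P is irreducible over GF(3).

Yes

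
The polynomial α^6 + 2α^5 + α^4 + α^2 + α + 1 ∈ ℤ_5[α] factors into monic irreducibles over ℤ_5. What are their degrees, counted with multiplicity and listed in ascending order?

6

Write f(α) = α^6 + 2α^5 + α^4 + α^2 + α + 1.
Roots in ℤ_5: f(0) = 1; f(1) = 2; f(2) = 1; f(3) = 4; f(4) = 1.
Complete factorization: f(α) = (α^6 + 2α^5 + α^4 + α^2 + α + 1).
Factor degrees with multiplicity: 6 = 6.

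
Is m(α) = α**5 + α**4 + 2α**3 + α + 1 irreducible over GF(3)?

No

Check for roots in GF(3): m(0) = 1; m(1) = 0 → root; m(2) = 1.
m(1) = 0, so (α − 1) divides m(α); m is reducible.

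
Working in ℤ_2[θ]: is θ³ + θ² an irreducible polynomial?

No

Write m(θ) = θ³ + θ².
Check for roots in ℤ_2: m(0) = 0 → root; m(1) = 0 → root.
m(0) = 0, so (θ) divides m(θ); m is reducible.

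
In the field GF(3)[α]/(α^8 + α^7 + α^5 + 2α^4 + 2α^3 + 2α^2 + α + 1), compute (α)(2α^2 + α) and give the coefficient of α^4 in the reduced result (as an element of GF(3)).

Multiply in GF(3)[α]: (α)·(2α^2 + α) = 2α^3 + α^2.
Reduced: 2α^3 + α^2.

0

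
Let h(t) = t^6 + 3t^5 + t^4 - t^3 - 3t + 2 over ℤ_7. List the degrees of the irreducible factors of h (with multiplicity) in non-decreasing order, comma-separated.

Linear factors from roots: (t - 3), (t + 3), (t + 2).
Complete factorization: h(t) = (t + 2)·(t + 3)·(t - 3)^2·(t^2 - 3t - 1).
Factor degrees with multiplicity: 1 + 1 + 1 + 1 + 2 = 6.

1, 1, 1, 1, 2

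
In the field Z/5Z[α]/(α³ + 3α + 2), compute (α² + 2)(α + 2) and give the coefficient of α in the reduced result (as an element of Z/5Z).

Multiply in Z/5Z[α]: (α² + 2)·(α + 2) = α³ + 2α² + 2α + 4.
Reduce using α³ ≡ 2α + 3 (mod α³ + 3α + 2).
Reduced: 2α² + 4α + 2.

4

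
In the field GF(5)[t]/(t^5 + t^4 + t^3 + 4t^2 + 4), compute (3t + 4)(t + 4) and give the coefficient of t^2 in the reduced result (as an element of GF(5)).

3

Multiply in GF(5)[t]: (3t + 4)·(t + 4) = 3t^2 + t + 1.
Reduced: 3t^2 + t + 1.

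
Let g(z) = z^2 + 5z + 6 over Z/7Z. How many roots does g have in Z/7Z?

Evaluate at each of the 7 elements of Z/7Z:
g(0) = 6; g(1) = 5; g(2) = 6; g(3) = 2; g(4) = 0 → root; g(5) = 0 → root; g(6) = 2.
Roots: {4, 5}.

2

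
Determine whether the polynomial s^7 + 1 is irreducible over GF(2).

Write m(s) = s^7 + 1.
Check for roots in GF(2): m(0) = 1; m(1) = 0 → root.
m(1) = 0, so (s − 1) divides m(s); m is reducible.

No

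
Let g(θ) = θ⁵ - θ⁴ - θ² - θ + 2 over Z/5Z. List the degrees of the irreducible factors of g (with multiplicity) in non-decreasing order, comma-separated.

1, 1, 1, 2

Roots in Z/5Z: g(0) = 2; g(1) = 0 → root; g(2) = 2; g(3) = 2; g(4) = 0 → root.
Linear factors from roots: (θ - 1), (θ + 1).
Complete factorization: g(θ) = (θ - 1)·(θ + 1)^2·(θ² - 2θ - 2).
Factor degrees with multiplicity: 1 + 1 + 1 + 2 = 5.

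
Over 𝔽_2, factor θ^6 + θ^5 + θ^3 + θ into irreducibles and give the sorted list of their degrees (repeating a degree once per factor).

1, 1, 4

Write f(θ) = θ^6 + θ^5 + θ^3 + θ.
Roots in 𝔽_2: f(0) = 0 → root; f(1) = 0 → root.
Linear factors from roots: (θ), (θ + 1).
Complete factorization: f(θ) = (θ)·(θ + 1)·(θ^4 + θ + 1).
Factor degrees with multiplicity: 1 + 1 + 4 = 6.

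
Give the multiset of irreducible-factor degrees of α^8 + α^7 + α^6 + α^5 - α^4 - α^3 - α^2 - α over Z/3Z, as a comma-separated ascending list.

Write g(α) = α^8 + α^7 + α^6 + α^5 - α^4 - α^3 - α^2 - α.
Roots in Z/3Z: g(0) = 0 → root; g(1) = 0 → root; g(2) = 0 → root.
Linear factors from roots: (α), (α - 1), (α + 1).
Complete factorization: g(α) = (α)·(α - 1)·(α + 1)^2·(α^2 + 1)^2.
Factor degrees with multiplicity: 1 + 1 + 1 + 1 + 2 + 2 = 8.

1, 1, 1, 1, 2, 2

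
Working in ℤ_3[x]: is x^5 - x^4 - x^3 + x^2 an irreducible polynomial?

Write f(x) = x^5 - x^4 - x^3 + x^2.
Check for roots in ℤ_3: f(0) = 0 → root; f(1) = 0 → root; f(2) = 0 → root.
f(0) = 0, so (x) divides f(x); f is reducible.

No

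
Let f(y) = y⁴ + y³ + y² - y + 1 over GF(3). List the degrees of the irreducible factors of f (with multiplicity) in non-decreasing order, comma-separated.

Roots in GF(3): f(0) = 1; f(1) = 0 → root; f(2) = 0 → root.
Linear factors from roots: (y - 1), (y + 1).
Complete factorization: f(y) = (y + 1)·(y - 1)·(y² + y - 1).
Factor degrees with multiplicity: 1 + 1 + 2 = 4.

1, 1, 2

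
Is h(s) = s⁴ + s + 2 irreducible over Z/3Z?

Check for roots in Z/3Z: h(0) = 2; h(1) = 1; h(2) = 2.
No roots, so no linear factors.
Monic irreducibles of degree 2 over GF(3): s² + 1, s² + s + 2, s² + 2s + 2.
None of them divide h (all give nonzero remainder).
No irreducible factor of degree ≤ 2 exists, so h is irreducible over GF(3).

Yes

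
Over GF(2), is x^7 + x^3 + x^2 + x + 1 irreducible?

Write f(x) = x^7 + x^3 + x^2 + x + 1.
Check for roots in GF(2): f(0) = 1; f(1) = 1.
No roots, so no linear factors.
Monic irreducibles of degree 2 over GF(2): x^2 + x + 1.
None of them divide f (all give nonzero remainder).
Monic irreducibles of degree 3 over GF(2): x^3 + x + 1, x^3 + x^2 + 1.
None of them divide f (all give nonzero remainder).
No irreducible factor of degree ≤ 3 exists, so f is irreducible over GF(2).

Yes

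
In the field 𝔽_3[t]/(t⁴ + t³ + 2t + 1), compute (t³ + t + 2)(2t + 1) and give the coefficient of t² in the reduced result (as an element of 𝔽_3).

Multiply in 𝔽_3[t]: (t³ + t + 2)·(2t + 1) = 2t⁴ + t³ + 2t² + 2t + 2.
Reduce using t⁴ ≡ 2t³ + t + 2 (mod t⁴ + t³ + 2t + 1).
Reduced: 2t³ + 2t² + t.

2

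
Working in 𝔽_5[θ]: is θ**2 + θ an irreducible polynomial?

Write f(θ) = θ**2 + θ.
Check for roots in 𝔽_5: f(0) = 0 → root; f(1) = 2; f(2) = 1; f(3) = 2; f(4) = 0 → root.
f(0) = 0, so (θ) divides f(θ); f is reducible.

No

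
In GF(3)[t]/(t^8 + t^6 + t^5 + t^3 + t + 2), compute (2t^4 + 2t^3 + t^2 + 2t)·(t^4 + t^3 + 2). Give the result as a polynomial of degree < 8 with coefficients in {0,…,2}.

Multiply in GF(3)[t]: (2t^4 + 2t^3 + t^2 + 2t)·(t^4 + t^3 + 2) = 2t^8 + t^7 + t^3 + 2t^2 + t.
Reduce using t^8 ≡ 2t^6 + 2t^5 + 2t^3 + 2t + 1 (mod t^8 + t^6 + t^5 + t^3 + t + 2).
Reduced: t^7 + t^6 + t^5 + 2t^3 + 2t^2 + 2t + 2.

t^7 + t^6 + t^5 + 2t^3 + 2t^2 + 2t + 2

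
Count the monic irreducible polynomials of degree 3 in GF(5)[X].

x^(5^3) − x is the product of all monic irreducibles of degree dividing 3; Möbius inversion gives N = (1/3) Σ μ(3/d)·5^d.
Divisors of 3: 1, 3; μ(3/d) for each: -1, 1.
Σ = − 5^1 + 5^3 = 120.
N = 120/3 = 40.

40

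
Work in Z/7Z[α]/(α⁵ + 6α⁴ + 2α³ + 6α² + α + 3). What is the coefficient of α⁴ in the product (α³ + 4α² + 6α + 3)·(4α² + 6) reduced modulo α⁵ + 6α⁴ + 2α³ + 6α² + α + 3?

6

Multiply in Z/7Z[α]: (α³ + 4α² + 6α + 3)·(4α² + 6) = 4α⁵ + 2α⁴ + 2α³ + α² + α + 4.
Reduce using α⁵ ≡ α⁴ + 5α³ + α² + 6α + 4 (mod α⁵ + 6α⁴ + 2α³ + 6α² + α + 3).
Reduced: 6α⁴ + α³ + 5α² + 4α + 6.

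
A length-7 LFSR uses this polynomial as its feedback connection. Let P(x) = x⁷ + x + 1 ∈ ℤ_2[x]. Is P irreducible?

Yes

Check for roots in ℤ_2: P(0) = 1; P(1) = 1.
No roots, so no linear factors.
Monic irreducibles of degree 2 over GF(2): x² + x + 1.
None of them divide P (all give nonzero remainder).
Monic irreducibles of degree 3 over GF(2): x³ + x + 1, x³ + x² + 1.
None of them divide P (all give nonzero remainder).
No irreducible factor of degree ≤ 3 exists, so P is irreducible over GF(2).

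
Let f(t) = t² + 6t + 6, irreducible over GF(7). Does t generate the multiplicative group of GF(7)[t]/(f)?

|GF(7^2)^×| = 7^2 − 1 = 48. Prime factorization: 48 = 2^4·3.
f is primitive ⇔ t has order 48 in GF(7)[t]/(f), i.e. t^(48/q) ≠ 1 for each prime q | 48.
t^(24) mod f = 6.
t^(16) mod f = 1
Since t^(16) = 1, the order of t divides 16 < 48; not primitive.

No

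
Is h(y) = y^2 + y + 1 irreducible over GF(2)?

Check for roots in GF(2): h(0) = 1; h(1) = 1.
No roots. A degree-2 polynomial over a field with no linear factor is irreducible.

Yes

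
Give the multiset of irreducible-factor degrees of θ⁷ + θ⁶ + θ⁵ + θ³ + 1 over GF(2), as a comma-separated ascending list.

2, 2, 3

Write h(θ) = θ⁷ + θ⁶ + θ⁵ + θ³ + 1.
Roots in GF(2): h(0) = 1; h(1) = 1.
Complete factorization: h(θ) = (θ² + θ + 1)^2·(θ³ + θ² + 1).
Factor degrees with multiplicity: 2 + 2 + 3 = 7.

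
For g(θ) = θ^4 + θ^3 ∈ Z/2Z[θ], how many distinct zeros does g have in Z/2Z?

2

Evaluate at each of the 2 elements of Z/2Z:
g(0) = 0 → root; g(1) = 0 → root.
Roots: {0, 1}.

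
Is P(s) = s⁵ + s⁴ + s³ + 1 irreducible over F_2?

Check for roots in F_2: P(0) = 1; P(1) = 0 → root.
P(1) = 0, so (s − 1) divides P(s); P is reducible.

No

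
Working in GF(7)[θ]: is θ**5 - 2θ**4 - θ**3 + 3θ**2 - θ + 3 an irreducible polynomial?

Write P(θ) = θ**5 - 2θ**4 - θ**3 + 3θ**2 - θ + 3.
Check for roots in GF(7): P(0) = 3; P(1) = 3; P(2) = 5; P(3) = 4; P(4) = 5; P(5) = 3; P(6) = 5.
No roots, so no linear factors.
Degree-2 irreducible divisors: test the 21 monic irreducibles of degree 2 over GF(7).
None of them divide P (all give nonzero remainder).
No irreducible factor of degree ≤ 2 exists, so P is irreducible over GF(7).

Yes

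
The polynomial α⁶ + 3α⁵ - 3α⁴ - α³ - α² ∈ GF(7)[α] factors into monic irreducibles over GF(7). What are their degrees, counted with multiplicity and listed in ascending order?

1, 1, 2, 2

Write g(α) = α⁶ + 3α⁵ - 3α⁴ - α³ - α².
Linear factors from roots: (α).
Complete factorization: g(α) = (α)^2·(α² + α - 3)·(α² + 2α - 2).
Factor degrees with multiplicity: 1 + 1 + 2 + 2 = 6.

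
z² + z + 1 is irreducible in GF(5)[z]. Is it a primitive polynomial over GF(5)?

Write f(z) = z² + z + 1.
|GF(5^2)^×| = 5^2 − 1 = 24. Prime factorization: 24 = 2^3·3.
f is primitive ⇔ z has order 24 in GF(5)[z]/(f), i.e. z^(24/q) ≠ 1 for each prime q | 24.
z^(12) mod f = 1
z^(8) mod f = 4z + 4.
Since z^(12) = 1, the order of z divides 12 < 24; not primitive.

No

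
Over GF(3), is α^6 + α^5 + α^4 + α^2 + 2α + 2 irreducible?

Yes

Write h(α) = α^6 + α^5 + α^4 + α^2 + 2α + 2.
Check for roots in GF(3): h(0) = 2; h(1) = 2; h(2) = 2.
No roots, so no linear factors.
Monic irreducibles of degree 2 over GF(3): α^2 + 1, α^2 + α + 2, α^2 + 2α + 2.
None of them divide h (all give nonzero remainder).
Degree-3 irreducible divisors: test the 8 monic irreducibles of degree 3 over GF(3).
None of them divide h (all give nonzero remainder).
No irreducible factor of degree ≤ 3 exists, so h is irreducible over GF(3).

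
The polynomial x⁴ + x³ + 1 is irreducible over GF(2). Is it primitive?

Yes

Write f(x) = x⁴ + x³ + 1.
|GF(2^4)^×| = 2^4 − 1 = 15. Prime factorization: 15 = 3·5.
f is primitive ⇔ x has order 15 in GF(2)[x]/(f), i.e. x^(15/q) ≠ 1 for each prime q | 15.
x^(5) mod f = x³ + x + 1.
x^(3) mod f = x³.
None equal 1, so x has full order 15; f is primitive.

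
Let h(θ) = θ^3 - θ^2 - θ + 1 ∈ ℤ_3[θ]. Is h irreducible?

No

Check for roots in ℤ_3: h(0) = 1; h(1) = 0 → root; h(2) = 0 → root.
h(1) = 0, so (θ − 1) divides h(θ); h is reducible.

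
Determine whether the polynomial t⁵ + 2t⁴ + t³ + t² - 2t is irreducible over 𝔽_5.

Write g(t) = t⁵ + 2t⁴ + t³ + t² - 2t.
Check for roots in 𝔽_5: g(0) = 0 → root; g(1) = 3; g(2) = 2; g(3) = 0 → root; g(4) = 3.
g(0) = 0, so (t) divides g(t); g is reducible.

No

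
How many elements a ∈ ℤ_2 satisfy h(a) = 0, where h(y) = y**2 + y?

2

Evaluate at each of the 2 elements of ℤ_2:
h(0) = 0 → root; h(1) = 0 → root.
Roots: {0, 1}.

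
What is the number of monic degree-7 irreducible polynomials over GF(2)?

18

x^(2^7) − x is the product of all monic irreducibles of degree dividing 7; Möbius inversion gives N = (1/7) Σ μ(7/d)·2^d.
Divisors of 7: 1, 7; μ(7/d) for each: -1, 1.
Σ = − 2^1 + 2^7 = 126.
N = 126/7 = 18.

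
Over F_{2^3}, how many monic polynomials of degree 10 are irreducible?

x^(8^10) − x is the product of all monic irreducibles of degree dividing 10; Möbius inversion gives N = (1/10) Σ μ(10/d)·8^d.
Divisors of 10: 1, 2, 5, 10; μ(10/d) for each: 1, -1, -1, 1.
Σ = 8^1 − 8^2 − 8^5 + 8^10 = 1073709000.
N = 1073709000/10 = 107370900.

107370900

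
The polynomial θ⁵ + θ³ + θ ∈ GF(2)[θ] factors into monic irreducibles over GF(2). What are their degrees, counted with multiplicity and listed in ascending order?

1, 2, 2

Write g(θ) = θ⁵ + θ³ + θ.
Roots in GF(2): g(0) = 0 → root; g(1) = 1.
Linear factors from roots: (θ).
Complete factorization: g(θ) = (θ)·(θ² + θ + 1)^2.
Factor degrees with multiplicity: 1 + 2 + 2 = 5.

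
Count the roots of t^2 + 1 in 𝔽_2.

1

Write f(t) = t^2 + 1.
Evaluate at each of the 2 elements of 𝔽_2:
f(0) = 1; f(1) = 0 → root.
Roots: {1}.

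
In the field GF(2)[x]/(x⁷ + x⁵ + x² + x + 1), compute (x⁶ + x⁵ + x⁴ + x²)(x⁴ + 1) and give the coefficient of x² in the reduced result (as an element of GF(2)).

1

Multiply in GF(2)[x]: (x⁶ + x⁵ + x⁴ + x²)·(x⁴ + 1) = x¹⁰ + x⁹ + x⁸ + x⁵ + x⁴ + x².
Reduce using x⁷ ≡ x⁵ + x² + x + 1 (mod x⁷ + x⁵ + x² + x + 1).
Reduced: x⁵ + x⁴ + x² + x + 1.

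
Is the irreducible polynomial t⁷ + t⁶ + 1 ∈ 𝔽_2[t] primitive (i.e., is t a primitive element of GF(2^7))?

Write f(t) = t⁷ + t⁶ + 1.
|GF(2^7)^×| = 2^7 − 1 = 127. Prime factorization: 127 = 127.
f is primitive ⇔ t has order 127 in GF(2)[t]/(f), i.e. t^(127/q) ≠ 1 for each prime q | 127.
t^(1) mod f = t.
None equal 1, so t has full order 127; f is primitive.

Yes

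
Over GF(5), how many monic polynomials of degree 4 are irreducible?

By the necklace-counting formula, N_5(4) = (1/4) Σ_{d|4} μ(4/d)·5^d.
Divisors of 4: 1, 2, 4; μ(4/d) for each: 0, -1, 1.
Σ = − 5^2 + 5^4 = 600.
N = 600/4 = 150.

150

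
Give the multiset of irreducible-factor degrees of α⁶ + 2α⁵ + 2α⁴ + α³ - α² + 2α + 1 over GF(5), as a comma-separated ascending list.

6

Write f(α) = α⁶ + 2α⁵ + 2α⁴ + α³ - α² + 2α + 1.
Roots in GF(5): f(0) = 1; f(1) = 3; f(2) = 4; f(3) = 2; f(4) = 3.
Complete factorization: f(α) = (α⁶ + 2α⁵ + 2α⁴ + α³ - α² + 2α + 1).
Factor degrees with multiplicity: 6 = 6.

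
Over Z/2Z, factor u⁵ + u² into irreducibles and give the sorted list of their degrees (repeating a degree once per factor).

1, 1, 1, 2

Write f(u) = u⁵ + u².
Roots in Z/2Z: f(0) = 0 → root; f(1) = 0 → root.
Linear factors from roots: (u), (u + 1).
Complete factorization: f(u) = (u + 1)·(u)^2·(u² + u + 1).
Factor degrees with multiplicity: 1 + 1 + 1 + 2 = 5.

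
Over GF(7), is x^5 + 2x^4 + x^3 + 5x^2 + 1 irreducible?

Write g(x) = x^5 + 2x^4 + x^3 + 5x^2 + 1.
Check for roots in GF(7): g(0) = 1; g(1) = 3; g(2) = 2; g(3) = 2; g(4) = 1; g(5) = 6; g(6) = 6.
No roots, so no linear factors.
Degree-2 irreducible divisors: test the 21 monic irreducibles of degree 2 over GF(7).
None of them divide g (all give nonzero remainder).
No irreducible factor of degree ≤ 2 exists, so g is irreducible over GF(7).

Yes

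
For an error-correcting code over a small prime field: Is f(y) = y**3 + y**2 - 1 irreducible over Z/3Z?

Check for roots in Z/3Z: f(0) = 2; f(1) = 1; f(2) = 2.
No roots. A degree-3 polynomial over a field with no linear factor is irreducible.

Yes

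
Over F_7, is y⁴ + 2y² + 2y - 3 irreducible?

Write P(y) = y⁴ + 2y² + 2y - 3.
Check for roots in F_7: P(0) = 4; P(1) = 2; P(2) = 4; P(3) = 4; P(4) = 6; P(5) = 3; P(6) = 5.
No roots, so no linear factors.
Degree-2 irreducible divisors: test the 21 monic irreducibles of degree 2 over GF(7).
None of them divide P (all give nonzero remainder).
No irreducible factor of degree ≤ 2 exists, so P is irreducible over GF(7).

Yes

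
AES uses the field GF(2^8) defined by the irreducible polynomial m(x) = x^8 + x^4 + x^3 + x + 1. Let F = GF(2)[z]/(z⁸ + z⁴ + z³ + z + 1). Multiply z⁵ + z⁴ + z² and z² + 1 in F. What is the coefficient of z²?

1

Multiply in GF(2)[z]: (z⁵ + z⁴ + z²)·(z² + 1) = z⁷ + z⁶ + z⁵ + z².
Reduced: z⁷ + z⁶ + z⁵ + z².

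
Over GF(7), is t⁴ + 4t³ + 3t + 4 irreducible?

Yes

Write m(t) = t⁴ + 4t³ + 3t + 4.
Check for roots in GF(7): m(0) = 4; m(1) = 5; m(2) = 2; m(3) = 6; m(4) = 3; m(5) = 3; m(6) = 5.
No roots, so no linear factors.
Degree-2 irreducible divisors: test the 21 monic irreducibles of degree 2 over GF(7).
None of them divide m (all give nonzero remainder).
No irreducible factor of degree ≤ 2 exists, so m is irreducible over GF(7).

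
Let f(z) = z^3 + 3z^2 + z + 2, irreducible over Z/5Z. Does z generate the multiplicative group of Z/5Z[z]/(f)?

Yes

|GF(5^3)^×| = 5^3 − 1 = 124. Prime factorization: 124 = 2^2·31.
f is primitive ⇔ z has order 124 in GF(5)[z]/(f), i.e. z^(124/q) ≠ 1 for each prime q | 124.
z^(62) mod f = 4.
z^(4) mod f = 3z^2 + z + 1.
None equal 1, so z has full order 124; f is primitive.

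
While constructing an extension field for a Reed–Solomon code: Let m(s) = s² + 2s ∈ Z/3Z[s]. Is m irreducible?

Check for roots in Z/3Z: m(0) = 0 → root; m(1) = 0 → root; m(2) = 2.
m(0) = 0, so (s) divides m(s); m is reducible.

No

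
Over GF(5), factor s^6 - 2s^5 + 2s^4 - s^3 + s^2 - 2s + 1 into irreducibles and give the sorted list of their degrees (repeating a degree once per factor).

1, 1, 1, 3

Write h(s) = s^6 - 2s^5 + 2s^4 - s^3 + s^2 - 2s + 1.
Roots in GF(5): h(0) = 1; h(1) = 0 → root; h(2) = 0 → root; h(3) = 2; h(4) = 0 → root.
Linear factors from roots: (s - 1), (s - 2), (s + 1).
Complete factorization: h(s) = (s + 1)·(s - 2)·(s - 1)·(s^3 - 2s - 2).
Factor degrees with multiplicity: 1 + 1 + 1 + 3 = 6.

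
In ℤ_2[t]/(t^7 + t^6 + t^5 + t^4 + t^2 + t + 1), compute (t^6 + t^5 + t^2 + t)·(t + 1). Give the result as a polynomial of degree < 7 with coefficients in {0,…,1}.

t^6 + t^4 + t^3 + t^2 + 1

Multiply in ℤ_2[t]: (t^6 + t^5 + t^2 + t)·(t + 1) = t^7 + t^5 + t^3 + t.
Reduce using t^7 ≡ t^6 + t^5 + t^4 + t^2 + t + 1 (mod t^7 + t^6 + t^5 + t^4 + t^2 + t + 1).
Reduced: t^6 + t^4 + t^3 + t^2 + 1.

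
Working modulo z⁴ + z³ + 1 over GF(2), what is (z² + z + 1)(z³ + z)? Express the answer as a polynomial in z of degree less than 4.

z^2

Multiply in GF(2)[z]: (z² + z + 1)·(z³ + z) = z⁵ + z⁴ + z² + z.
Reduce using z⁴ ≡ z³ + 1 (mod z⁴ + z³ + 1).
Reduced: z².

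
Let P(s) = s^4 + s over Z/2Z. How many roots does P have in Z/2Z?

Evaluate at each of the 2 elements of Z/2Z:
P(0) = 0 → root; P(1) = 0 → root.
Roots: {0, 1}.

2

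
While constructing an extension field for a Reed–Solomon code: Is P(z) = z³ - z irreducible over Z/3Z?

Check for roots in Z/3Z: P(0) = 0 → root; P(1) = 0 → root; P(2) = 0 → root.
P(0) = 0, so (z) divides P(z); P is reducible.

No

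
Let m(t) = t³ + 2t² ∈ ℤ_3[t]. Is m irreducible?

Check for roots in ℤ_3: m(0) = 0 → root; m(1) = 0 → root; m(2) = 1.
m(0) = 0, so (t) divides m(t); m is reducible.

No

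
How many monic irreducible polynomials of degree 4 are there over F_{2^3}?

Gauss's count: N_{8}(4) = (1/4) Σ_{d|4} μ(4/d)·8^d.
Divisors of 4: 1, 2, 4; μ(4/d) for each: 0, -1, 1.
Σ = − 8^2 + 8^4 = 4032.
N = 4032/4 = 1008.

1008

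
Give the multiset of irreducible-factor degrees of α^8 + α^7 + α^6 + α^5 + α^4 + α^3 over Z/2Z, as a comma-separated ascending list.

1, 1, 1, 1, 2, 2

Write f(α) = α^8 + α^7 + α^6 + α^5 + α^4 + α^3.
Roots in Z/2Z: f(0) = 0 → root; f(1) = 0 → root.
Linear factors from roots: (α), (α + 1).
Complete factorization: f(α) = (α + 1)·(α)^3·(α^2 + α + 1)^2.
Factor degrees with multiplicity: 1 + 1 + 1 + 1 + 2 + 2 = 8.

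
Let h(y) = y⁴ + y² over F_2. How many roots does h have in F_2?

Evaluate at each of the 2 elements of F_2:
h(0) = 0 → root; h(1) = 0 → root.
Roots: {0, 1}.

2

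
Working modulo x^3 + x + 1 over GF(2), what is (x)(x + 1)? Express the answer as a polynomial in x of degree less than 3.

x^2 + x

Multiply in GF(2)[x]: (x)·(x + 1) = x^2 + x.
Reduced: x^2 + x.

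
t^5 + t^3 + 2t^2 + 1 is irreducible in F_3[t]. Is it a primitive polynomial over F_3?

Yes

Write f(t) = t^5 + t^3 + 2t^2 + 1.
|GF(3^5)^×| = 3^5 − 1 = 242. Prime factorization: 242 = 2·11^2.
f is primitive ⇔ t has order 242 in GF(3)[t]/(f), i.e. t^(242/q) ≠ 1 for each prime q | 242.
t^(121) mod f = 2.
t^(22) mod f = t^4 + 2t^2 + t + 2.
None equal 1, so t has full order 242; f is primitive.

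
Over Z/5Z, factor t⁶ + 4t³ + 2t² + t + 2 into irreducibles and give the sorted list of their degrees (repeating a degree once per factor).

Write h(t) = t⁶ + 4t³ + 2t² + t + 2.
Roots in Z/5Z: h(0) = 2; h(1) = 0 → root; h(2) = 3; h(3) = 0 → root; h(4) = 0 → root.
Linear factors from roots: (t + 4), (t + 2), (t + 1).
Complete factorization: h(t) = (t + 1)·(t + 2)·(t + 4)·(t³ + 3t² + 4).
Factor degrees with multiplicity: 1 + 1 + 1 + 3 = 6.

1, 1, 1, 3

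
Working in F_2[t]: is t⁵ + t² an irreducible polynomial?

Write g(t) = t⁵ + t².
Check for roots in F_2: g(0) = 0 → root; g(1) = 0 → root.
g(0) = 0, so (t) divides g(t); g is reducible.

No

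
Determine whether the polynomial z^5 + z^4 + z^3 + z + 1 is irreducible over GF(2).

Yes

Write m(z) = z^5 + z^4 + z^3 + z + 1.
Check for roots in GF(2): m(0) = 1; m(1) = 1.
No roots, so no linear factors.
Monic irreducibles of degree 2 over GF(2): z^2 + z + 1.
None of them divide m (all give nonzero remainder).
No irreducible factor of degree ≤ 2 exists, so m is irreducible over GF(2).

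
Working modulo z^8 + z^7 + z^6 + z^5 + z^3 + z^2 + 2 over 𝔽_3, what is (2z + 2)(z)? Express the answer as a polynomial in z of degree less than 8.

2z^2 + 2z

Multiply in 𝔽_3[z]: (2z + 2)·(z) = 2z^2 + 2z.
Reduced: 2z^2 + 2z.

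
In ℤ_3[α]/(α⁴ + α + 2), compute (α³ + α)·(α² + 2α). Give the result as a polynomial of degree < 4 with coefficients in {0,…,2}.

Multiply in ℤ_3[α]: (α³ + α)·(α² + 2α) = α⁵ + 2α⁴ + α³ + 2α².
Reduce using α⁴ ≡ 2α + 1 (mod α⁴ + α + 2).
Reduced: α³ + α² + 2α + 2.

α^3 + α^2 + 2α + 2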